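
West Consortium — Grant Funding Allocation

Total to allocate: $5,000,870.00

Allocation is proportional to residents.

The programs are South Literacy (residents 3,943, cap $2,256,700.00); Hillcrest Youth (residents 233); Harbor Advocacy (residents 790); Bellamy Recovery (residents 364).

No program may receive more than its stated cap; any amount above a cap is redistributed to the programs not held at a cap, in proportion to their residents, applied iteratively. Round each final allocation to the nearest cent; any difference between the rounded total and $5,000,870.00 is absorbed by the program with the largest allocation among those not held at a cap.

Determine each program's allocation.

South Literacy: $2,256,700.00 | Hillcrest Youth: $460,988.90 | Harbor Advocacy: $1,563,009.59 | Bellamy Recovery: $720,171.51

Residents total: 5,330.
Pro-rata shares before constraints: South Literacy 3,699,517.9006; Hillcrest Youth 218,612.1407; Harbor Advocacy 741,217.1295; Bellamy Recovery 341,522.8293.
Held at cap: South Literacy ($2,256,700.00); remaining pool $2,744,170.00 reallocated over remaining residents 1,387.
Shares after redistribution: Hillcrest Youth 460,988.9041 → $460,988.90; Harbor Advocacy 1,563,009.5890 → $1,563,009.59; Bellamy Recovery 720,171.5068 → $720,171.51.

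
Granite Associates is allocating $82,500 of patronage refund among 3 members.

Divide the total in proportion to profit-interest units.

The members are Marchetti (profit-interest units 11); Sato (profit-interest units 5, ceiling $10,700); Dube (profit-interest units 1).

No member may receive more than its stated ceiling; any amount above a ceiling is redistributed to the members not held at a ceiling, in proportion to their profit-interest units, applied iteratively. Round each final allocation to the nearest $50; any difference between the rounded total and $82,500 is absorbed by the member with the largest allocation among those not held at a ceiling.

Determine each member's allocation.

Marchetti: $65,800 · Sato: $10,700 · Dube: $6,000

Sum of profit-interest units: 17.
Unconstrained shares: Marchetti 53,382.35; Sato 24,264.71; Dube 4,852.94.
Cap binds for Sato ($10,700); balance $71,800 reallocated over remaining profit-interest units 12.
Remaining shares: Marchetti 65,816.67 → $65,800; Dube 5,983.33 → $6,000.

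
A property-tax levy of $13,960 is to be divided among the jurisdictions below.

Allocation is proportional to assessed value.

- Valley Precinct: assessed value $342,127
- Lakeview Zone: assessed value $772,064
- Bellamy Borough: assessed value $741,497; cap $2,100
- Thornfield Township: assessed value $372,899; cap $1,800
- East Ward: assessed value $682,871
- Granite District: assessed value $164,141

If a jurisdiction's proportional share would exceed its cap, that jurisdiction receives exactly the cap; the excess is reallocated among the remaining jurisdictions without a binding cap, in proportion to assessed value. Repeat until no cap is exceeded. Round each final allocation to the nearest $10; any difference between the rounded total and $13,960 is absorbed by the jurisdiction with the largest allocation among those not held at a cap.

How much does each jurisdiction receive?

Sum of assessed value: 3,075,599.
Unconstrained shares: Valley Precinct 1,552.90; Lakeview Zone 3,504.36; Bellamy Borough 3,365.62; Thornfield Township 1,692.57; East Ward 3,099.52; Granite District 745.03.
Capped: Bellamy Borough ($2,100); balance $11,860 reallocated over remaining assessed value 2,334,102.
Capped: Thornfield Township ($1,800); balance $10,060 reallocated over remaining assessed value 1,961,203.
Shares after redistribution: Valley Precinct 1,754.94 → $1,750; Lakeview Zone 3,960.31 → $3,960; East Ward 3,502.79 → $3,500; Granite District 841.96 → $840.
Rounding difference +$10 applied to Lakeview Zone → $3,970.

Valley Precinct: $1,750; Lakeview Zone: $3,970; Bellamy Borough: $2,100; Thornfield Township: $1,800; East Ward: $3,500; Granite District: $840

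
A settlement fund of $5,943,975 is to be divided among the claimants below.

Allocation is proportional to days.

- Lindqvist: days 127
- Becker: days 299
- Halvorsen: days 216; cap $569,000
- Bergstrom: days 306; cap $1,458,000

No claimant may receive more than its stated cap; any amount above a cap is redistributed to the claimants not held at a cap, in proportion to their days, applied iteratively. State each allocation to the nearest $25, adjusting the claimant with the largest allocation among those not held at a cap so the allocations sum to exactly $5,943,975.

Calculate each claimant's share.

Lindqvist: $1,167,725; Becker: $2,749,250; Halvorsen: $569,000; Bergstrom: $1,458,000

Sum of days: 948.
Unconstrained shares: Lindqvist 796,292.01; Becker 1,874,734.73; Halvorsen 1,354,323.42; Bergstrom 1,918,624.84.
Capped: Halvorsen ($569,000), Bergstrom ($1,458,000); residual $3,916,975 reallocated over remaining days 426.
Redistributed shares: Lindqvist 1,167,736.68 → $1,167,725; Becker 2,749,238.32 → $2,749,250.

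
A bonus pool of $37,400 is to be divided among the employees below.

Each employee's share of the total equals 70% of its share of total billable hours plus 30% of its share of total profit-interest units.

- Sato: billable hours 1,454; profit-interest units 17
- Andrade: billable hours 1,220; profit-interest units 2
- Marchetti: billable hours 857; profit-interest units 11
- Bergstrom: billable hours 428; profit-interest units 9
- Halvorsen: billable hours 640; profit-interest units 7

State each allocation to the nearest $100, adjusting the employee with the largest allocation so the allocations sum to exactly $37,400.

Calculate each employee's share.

Sato: $12,400 · Andrade: $7,400 · Marchetti: $7,600 · Bergstrom: $4,600 · Halvorsen: $5,400

Billable hours total 4,599; profit-interest units total 46.
Composite weights (70% billable hours + 30% profit-interest units): Sato 0.3322; Andrade 0.1987; Marchetti 0.2022; Bergstrom 0.1238; Halvorsen 0.1431.
Proportional shares: Sato 12,423.48; Andrade 7,432.73; Marchetti 7,561.55; Bergstrom 4,631.63; Halvorsen 5,350.62.
Rounded to nearest $100: Sato $12,400; Andrade $7,400; Marchetti $7,600; Bergstrom $4,600; Halvorsen $5,400. Sum = $37,400.
Sum already equals the total — no adjustment.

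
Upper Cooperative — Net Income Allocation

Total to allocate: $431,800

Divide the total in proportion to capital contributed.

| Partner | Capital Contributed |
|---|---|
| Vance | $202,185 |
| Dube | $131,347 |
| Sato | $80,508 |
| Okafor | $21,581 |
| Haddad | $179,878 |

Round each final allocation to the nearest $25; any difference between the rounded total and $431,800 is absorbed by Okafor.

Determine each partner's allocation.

Vance: $141,850; Dube: $92,150; Sato: $56,475; Okafor: $15,125; Haddad: $126,200

Capital contributed total: 615,499.
Pro-rata amounts: Vance 202,185/615,499 × $431,800 = 141,841.80; Dube 131,347/615,499 × $431,800 = 92,145.78; Sato 80,508/615,499 × $431,800 = 56,479.95; Okafor 21,581/615,499 × $431,800 = 15,140.03; Haddad 179,878/615,499 × $431,800 = 126,192.44.
At nearest $25: Vance $141,850; Dube $92,150; Sato $56,475; Okafor $15,150; Haddad $126,200. Sum = $431,825.
Difference $431,800 − $431,825 = −$25 applied to Okafor: Okafor becomes $15,125.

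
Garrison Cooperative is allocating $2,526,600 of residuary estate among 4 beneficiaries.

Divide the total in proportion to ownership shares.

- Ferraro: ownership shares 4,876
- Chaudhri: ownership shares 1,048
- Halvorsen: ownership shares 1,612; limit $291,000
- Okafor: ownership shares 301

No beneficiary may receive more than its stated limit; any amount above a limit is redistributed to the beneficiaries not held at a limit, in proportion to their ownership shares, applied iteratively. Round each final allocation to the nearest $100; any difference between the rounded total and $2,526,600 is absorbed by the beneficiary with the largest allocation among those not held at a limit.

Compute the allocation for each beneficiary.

Sum of ownership shares: 7,837.
Pro-rata shares before constraints: Ferraro 1,571,992.04; Chaudhri 337,868.67; Halvorsen 519,698.76; Okafor 97,040.53.
Held at cap: Halvorsen ($291,000); remaining pool $2,235,600 reallocated over remaining ownership shares 6,225.
Redistributed shares: Ferraro 1,751,130.22 → $1,751,100; Chaudhri 376,370.89 → $376,400; Okafor 108,098.89 → $108,100.

Ferraro: $1,751,100; Chaudhri: $376,400; Halvorsen: $291,000; Okafor: $108,100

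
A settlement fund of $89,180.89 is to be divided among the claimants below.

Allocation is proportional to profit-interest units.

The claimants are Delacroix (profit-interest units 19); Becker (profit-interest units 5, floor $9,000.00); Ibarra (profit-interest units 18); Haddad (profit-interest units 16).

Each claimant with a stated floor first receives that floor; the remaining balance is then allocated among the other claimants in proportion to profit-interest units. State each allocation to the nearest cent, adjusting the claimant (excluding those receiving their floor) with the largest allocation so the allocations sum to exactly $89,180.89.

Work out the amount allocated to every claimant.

Guaranteed amounts: Becker $9,000.00. Remaining pool $80,180.89.
Remaining pool split over remaining profit-interest units 53: Delacroix 28,744.0926 → $28,744.09; Ibarra 27,231.2457 → $27,231.25; Haddad 24,205.5517 → $24,205.55.

Delacroix: $28,744.09 | Becker: $9,000.00 | Ibarra: $27,231.25 | Haddad: $24,205.55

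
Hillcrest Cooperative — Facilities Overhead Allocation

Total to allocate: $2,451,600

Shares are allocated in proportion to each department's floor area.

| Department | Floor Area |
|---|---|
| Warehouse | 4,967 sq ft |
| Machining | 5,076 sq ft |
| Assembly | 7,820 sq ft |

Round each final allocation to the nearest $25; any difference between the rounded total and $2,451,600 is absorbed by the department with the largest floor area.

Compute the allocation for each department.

Combined floor area = 4,967 + 5,076 + 7,820 = 17,863.
Pro-rata amounts: Warehouse 681,693.85; Machining 696,653.51; Assembly 1,073,252.65.
After rounding ($25): Warehouse $681,700; Machining $696,650; Assembly $1,073,250. Sum = $2,451,600.
Rounded total matches; no reconciliation needed.

Warehouse: $681,700 | Machining: $696,650 | Assembly: $1,073,250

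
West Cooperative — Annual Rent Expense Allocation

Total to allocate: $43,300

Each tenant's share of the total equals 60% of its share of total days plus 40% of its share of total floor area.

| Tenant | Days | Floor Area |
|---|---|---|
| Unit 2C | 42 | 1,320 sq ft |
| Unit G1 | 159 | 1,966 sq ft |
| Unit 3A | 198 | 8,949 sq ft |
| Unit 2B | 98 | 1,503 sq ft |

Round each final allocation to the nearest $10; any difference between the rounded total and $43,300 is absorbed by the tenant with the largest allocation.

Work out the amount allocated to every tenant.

Unit 2C: $3,860 · Unit G1: $10,790 · Unit 3A: $21,630 · Unit 2B: $7,020

Totals — days 497, floor area 13,738.
Combined weights (60% days + 40% floor area): Unit 2C 0.0891; Unit G1 0.2492; Unit 3A 0.4996; Unit 2B 0.1621.
Pro-rata amounts: Unit 2C 3,859.67; Unit G1 10,790.12; Unit 3A 21,632.51; Unit 2B 7,017.70.
At nearest $10: Unit 2C $3,860; Unit G1 $10,790; Unit 3A $21,630; Unit 2B $7,020. Sum = $43,300.
Sum already equals the total — no adjustment.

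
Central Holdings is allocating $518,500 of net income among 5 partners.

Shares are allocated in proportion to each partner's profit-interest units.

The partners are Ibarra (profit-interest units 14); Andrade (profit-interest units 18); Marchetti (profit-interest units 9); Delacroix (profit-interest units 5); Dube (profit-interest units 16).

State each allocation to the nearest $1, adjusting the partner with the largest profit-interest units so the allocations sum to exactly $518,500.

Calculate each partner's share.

Profit-interest units total: 14 + 18 + 9 + 5 + 16 = 62.
Unrounded shares: Ibarra 117,080.65; Andrade 150,532.26; Marchetti 75,266.13; Delacroix 41,814.52; Dube 133,806.45.
At nearest $1: Ibarra $117,081; Andrade $150,532; Marchetti $75,266; Delacroix $41,815; Dube $133,806. Sum = $518,500.
Rounded total matches; no reconciliation needed.

Ibarra: $117,081 | Andrade: $150,532 | Marchetti: $75,266 | Delacroix: $41,815 | Dube: $133,806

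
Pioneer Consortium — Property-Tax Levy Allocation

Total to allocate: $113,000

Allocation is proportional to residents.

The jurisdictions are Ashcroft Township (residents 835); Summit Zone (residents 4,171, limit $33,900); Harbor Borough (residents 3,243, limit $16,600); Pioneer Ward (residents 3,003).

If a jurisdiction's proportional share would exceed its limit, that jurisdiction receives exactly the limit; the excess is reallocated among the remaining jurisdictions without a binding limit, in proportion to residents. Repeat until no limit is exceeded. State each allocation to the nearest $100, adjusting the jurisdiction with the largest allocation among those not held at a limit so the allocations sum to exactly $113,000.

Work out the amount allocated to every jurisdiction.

Ashcroft Township: $13,600; Summit Zone: $33,900; Harbor Borough: $16,600; Pioneer Ward: $48,900

Total residents = 11,252.
Unconstrained shares: Ashcroft Township 8,385.62; Summit Zone 41,887.93; Harbor Borough 32,568.34; Pioneer Ward 30,158.11.
Held at cap: Summit Zone ($33,900), Harbor Borough ($16,600); remaining pool $62,500 reallocated over remaining residents 3,838.
Shares after redistribution: Ashcroft Township 13,597.58 → $13,600; Pioneer Ward 48,902.42 → $48,900.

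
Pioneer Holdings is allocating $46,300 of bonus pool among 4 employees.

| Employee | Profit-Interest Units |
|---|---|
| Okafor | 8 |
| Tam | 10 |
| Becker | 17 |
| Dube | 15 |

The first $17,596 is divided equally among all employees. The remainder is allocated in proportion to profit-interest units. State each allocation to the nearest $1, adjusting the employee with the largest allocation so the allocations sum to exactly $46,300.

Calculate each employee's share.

Equal tier: $17,596 ÷ 4 = $4,399 apiece.
Remainder $28,704 by profit-interest units (total 50): Okafor 4,592.64 → $4,593; Tam 5,740.80 → $5,741; Becker 9,759.36 → $9,759; Dube 8,611.20 → $8,611.
Totals: Okafor $4,399 + $4,593 = $8,992; Tam $4,399 + $5,741 = $10,140; Becker $4,399 + $9,759 = $14,158; Dube $4,399 + $8,611 = $13,010.

Okafor: $8,992; Tam: $10,140; Becker: $14,158; Dube: $13,010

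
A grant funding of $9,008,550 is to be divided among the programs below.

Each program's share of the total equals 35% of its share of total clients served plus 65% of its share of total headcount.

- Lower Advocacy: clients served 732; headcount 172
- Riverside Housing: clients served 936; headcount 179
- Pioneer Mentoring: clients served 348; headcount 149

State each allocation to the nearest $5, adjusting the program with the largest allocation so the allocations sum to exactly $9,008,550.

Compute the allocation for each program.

Clients served total 2,016; headcount total 500.
Combined weights (35% clients served + 65% headcount): Lower Advocacy 0.3507; Riverside Housing 0.3952; Pioneer Mentoring 0.2541.
Proportional shares: Lower Advocacy 3,159,148.34; Riverside Housing 3,560,178.96; Pioneer Mentoring 2,289,222.70.
At nearest $5: Lower Advocacy $3,159,150; Riverside Housing $3,560,180; Pioneer Mentoring $2,289,225. Sum = $9,008,555.
Difference $9,008,550 − $9,008,555 = −$5 applied to largest allocation (Riverside Housing): Riverside Housing becomes $3,560,175.

Lower Advocacy: $3,159,150; Riverside Housing: $3,560,175; Pioneer Mentoring: $2,289,225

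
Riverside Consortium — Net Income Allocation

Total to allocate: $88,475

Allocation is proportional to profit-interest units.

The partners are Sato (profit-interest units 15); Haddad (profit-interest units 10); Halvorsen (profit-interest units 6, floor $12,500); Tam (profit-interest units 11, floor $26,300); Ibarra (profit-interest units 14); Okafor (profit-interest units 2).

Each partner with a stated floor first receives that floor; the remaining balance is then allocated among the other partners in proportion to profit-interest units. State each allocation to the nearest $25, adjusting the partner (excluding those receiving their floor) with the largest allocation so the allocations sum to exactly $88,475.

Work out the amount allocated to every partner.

Guaranteed amounts: Halvorsen $12,500; Tam $26,300. Residual $49,675.
Residual split over remaining profit-interest units 41: Sato 18,173.78 → $18,175; Haddad 12,115.85 → $12,125; Ibarra 16,962.20 → $16,950; Okafor 2,423.17 → $2,425.

Sato: $18,175 | Haddad: $12,125 | Halvorsen: $12,500 | Tam: $26,300 | Ibarra: $16,950 | Okafor: $2,425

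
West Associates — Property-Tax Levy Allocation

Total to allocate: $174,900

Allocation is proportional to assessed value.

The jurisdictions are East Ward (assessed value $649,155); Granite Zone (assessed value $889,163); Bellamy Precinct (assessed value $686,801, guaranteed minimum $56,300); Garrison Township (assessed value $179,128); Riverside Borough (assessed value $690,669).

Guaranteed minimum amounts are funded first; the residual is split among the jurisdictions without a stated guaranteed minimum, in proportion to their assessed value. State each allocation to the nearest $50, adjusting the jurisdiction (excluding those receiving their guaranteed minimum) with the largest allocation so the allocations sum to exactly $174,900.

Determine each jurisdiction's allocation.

Guaranteed amounts: Bellamy Precinct $56,300. Remaining pool $118,600.
Remaining pool split over remaining assessed value 2,408,115: East Ward 31,970.97 → $31,950; Granite Zone 43,791.40 → $43,800; Garrison Township 8,822.08 → $8,800; Riverside Borough 34,015.54 → $34,000.
Rounding difference +$50 applied to Granite Zone → $43,850.

East Ward: $31,950 · Granite Zone: $43,850 · Bellamy Precinct: $56,300 · Garrison Township: $8,800 · Riverside Borough: $34,000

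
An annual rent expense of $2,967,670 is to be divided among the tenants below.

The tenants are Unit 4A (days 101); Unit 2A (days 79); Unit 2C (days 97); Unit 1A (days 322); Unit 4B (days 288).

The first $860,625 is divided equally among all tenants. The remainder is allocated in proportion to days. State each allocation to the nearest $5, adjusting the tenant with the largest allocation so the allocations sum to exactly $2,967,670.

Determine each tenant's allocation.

Unit 4A: $412,050 · Unit 2A: $359,785 · Unit 2C: $402,545 · Unit 1A: $937,030 · Unit 4B: $856,260

First tranche $860,625 split equally: $172,125 each.
Remainder $2,107,045 by days (total 887): Unit 4A 239,922.82 → $239,925; Unit 2A 187,662.41 → $187,660; Unit 2C 230,420.93 → $230,420; Unit 1A 764,902.47 → $764,900; Unit 4B 684,136.37 → $684,135.
Rounding difference +$5 on remainder applied to Unit 1A.
Totals: Unit 4A $172,125 + $239,925 = $412,050; Unit 2A $172,125 + $187,660 = $359,785; Unit 2C $172,125 + $230,420 = $402,545; Unit 1A $172,125 + $764,905 = $937,030; Unit 4B $172,125 + $684,135 = $856,260.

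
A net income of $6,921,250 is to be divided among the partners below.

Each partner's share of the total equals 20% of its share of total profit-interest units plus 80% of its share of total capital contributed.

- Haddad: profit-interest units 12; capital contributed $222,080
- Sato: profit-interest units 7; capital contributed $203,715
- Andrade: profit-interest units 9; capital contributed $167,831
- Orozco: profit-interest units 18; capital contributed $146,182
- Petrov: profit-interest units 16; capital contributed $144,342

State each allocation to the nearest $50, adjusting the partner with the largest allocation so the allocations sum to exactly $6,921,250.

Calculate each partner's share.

Totals — profit-interest units 62, capital contributed 884,150.
Blended shares (20% profit-interest units + 80% capital contributed): Haddad 0.2397; Sato 0.2069; Andrade 0.1809; Orozco 0.1903; Petrov 0.1822.
Raw shares: Haddad 1,658,698.02; Sato 1,432,053.93; Andrade 1,251,983.17; Orozco 1,317,345.56; Petrov 1,261,169.32.
Rounded to nearest $50: Haddad $1,658,700; Sato $1,432,050; Andrade $1,252,000; Orozco $1,317,350; Petrov $1,261,150. Sum = $6,921,250.
Sum already equals the total — no adjustment.

Haddad: $1,658,700 | Sato: $1,432,050 | Andrade: $1,252,000 | Orozco: $1,317,350 | Petrov: $1,261,150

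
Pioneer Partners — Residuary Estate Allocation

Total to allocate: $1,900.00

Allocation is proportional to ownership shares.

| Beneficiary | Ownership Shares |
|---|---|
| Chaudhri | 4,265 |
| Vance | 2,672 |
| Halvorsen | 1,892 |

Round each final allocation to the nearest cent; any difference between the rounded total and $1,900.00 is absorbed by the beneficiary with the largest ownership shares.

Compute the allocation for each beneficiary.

Chaudhri: $917.83 | Vance: $575.01 | Halvorsen: $407.16

Combined ownership shares = 4,265 + 2,672 + 1,892 = 8,829.
Unrounded shares: Chaudhri 917.8276; Vance 575.0142; Halvorsen 407.1582.
At nearest cent: Chaudhri $917.83; Vance $575.01; Halvorsen $407.16. Sum = $1,900.00.
Sum already equals the total — no adjustment.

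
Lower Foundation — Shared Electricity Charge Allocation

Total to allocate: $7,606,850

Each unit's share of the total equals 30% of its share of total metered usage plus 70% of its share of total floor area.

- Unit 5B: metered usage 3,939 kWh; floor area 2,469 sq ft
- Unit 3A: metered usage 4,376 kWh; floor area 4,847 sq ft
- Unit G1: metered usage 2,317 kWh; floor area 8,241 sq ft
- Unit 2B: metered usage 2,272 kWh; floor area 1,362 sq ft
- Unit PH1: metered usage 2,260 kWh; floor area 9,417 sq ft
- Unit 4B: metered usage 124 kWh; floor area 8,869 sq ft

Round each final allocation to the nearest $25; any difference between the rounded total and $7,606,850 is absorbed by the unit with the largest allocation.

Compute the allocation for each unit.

Unit 5B: $961,425 | Unit 3A: $1,386,325 | Unit G1: $1,592,325 | Unit 2B: $545,150 | Unit PH1: $1,761,675 | Unit 4B: $1,359,950

Metered usage total 15,288; floor area total 35,205.
Composite weights (30% metered usage + 70% floor area): Unit 5B 0.1264; Unit 3A 0.1822; Unit G1 0.2093; Unit 2B 0.0717; Unit PH1 0.2316; Unit 4B 0.1788.
Raw shares: Unit 5B 961,417.42; Unit 3A 1,386,323.97; Unit G1 1,592,321.22; Unit 2B 545,147.70; Unit PH1 1,761,684.07; Unit 4B 1,359,955.62.
Rounded to nearest $25: Unit 5B $961,425; Unit 3A $1,386,325; Unit G1 $1,592,325; Unit 2B $545,150; Unit PH1 $1,761,675; Unit 4B $1,359,950. Sum = $7,606,850.
Rounded total matches; no reconciliation needed.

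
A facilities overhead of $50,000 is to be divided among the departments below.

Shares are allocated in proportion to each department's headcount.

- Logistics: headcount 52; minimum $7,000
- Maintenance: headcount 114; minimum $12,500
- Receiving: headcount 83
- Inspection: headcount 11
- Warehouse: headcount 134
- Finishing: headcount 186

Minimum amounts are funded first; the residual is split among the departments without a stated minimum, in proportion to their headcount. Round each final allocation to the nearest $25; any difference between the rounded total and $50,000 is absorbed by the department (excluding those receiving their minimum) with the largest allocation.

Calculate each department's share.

Logistics: $7,000 | Maintenance: $12,500 | Receiving: $6,125 | Inspection: $800 | Warehouse: $9,875 | Finishing: $13,700

Guaranteed amounts: Logistics $7,000; Maintenance $12,500. Residual $30,500.
Residual split over remaining headcount 414: Receiving 6,114.73 → $6,125; Inspection 810.39 → $800; Warehouse 9,871.98 → $9,875; Finishing 13,702.90 → $13,700.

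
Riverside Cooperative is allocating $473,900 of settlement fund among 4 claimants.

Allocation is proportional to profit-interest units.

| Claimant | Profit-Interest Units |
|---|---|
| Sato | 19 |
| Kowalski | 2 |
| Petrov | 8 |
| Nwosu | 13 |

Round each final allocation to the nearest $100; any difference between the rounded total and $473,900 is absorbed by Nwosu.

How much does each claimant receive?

Total profit-interest units = 42.
Pro-rata amounts: Sato 19/42 × $473,900 = 214,383.33; Kowalski 2/42 × $473,900 = 22,566.67; Petrov 8/42 × $473,900 = 90,266.67; Nwosu 13/42 × $473,900 = 146,683.33.
After rounding ($100): Sato $214,400; Kowalski $22,600; Petrov $90,300; Nwosu $146,700. Sum = $474,000.
Difference $473,900 − $474,000 = −$100 applied to Nwosu: Nwosu becomes $146,600.

Sato: $214,400; Kowalski: $22,600; Petrov: $90,300; Nwosu: $146,600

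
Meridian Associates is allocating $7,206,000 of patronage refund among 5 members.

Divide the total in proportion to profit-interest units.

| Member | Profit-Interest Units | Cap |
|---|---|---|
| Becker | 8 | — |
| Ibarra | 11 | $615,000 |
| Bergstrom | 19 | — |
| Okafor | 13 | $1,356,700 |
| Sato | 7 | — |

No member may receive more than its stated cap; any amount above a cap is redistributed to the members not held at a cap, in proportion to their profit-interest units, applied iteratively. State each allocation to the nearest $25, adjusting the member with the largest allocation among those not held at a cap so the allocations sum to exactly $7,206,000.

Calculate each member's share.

Profit-interest units total: 58.
Proportional shares (ignoring caps): Becker 993,931.03; Ibarra 1,366,655.17; Bergstrom 2,360,586.21; Okafor 1,615,137.93; Sato 869,689.66.
Capped: Ibarra ($615,000), Okafor ($1,356,700); remaining pool $5,234,300 reallocated over remaining profit-interest units 34.
Redistributed shares: Becker 1,231,600.00 → $1,231,600; Bergstrom 2,925,050.00 → $2,925,050; Sato 1,077,650.00 → $1,077,650.

Becker: $1,231,600 · Ibarra: $615,000 · Bergstrom: $2,925,050 · Okafor: $1,356,700 · Sato: $1,077,650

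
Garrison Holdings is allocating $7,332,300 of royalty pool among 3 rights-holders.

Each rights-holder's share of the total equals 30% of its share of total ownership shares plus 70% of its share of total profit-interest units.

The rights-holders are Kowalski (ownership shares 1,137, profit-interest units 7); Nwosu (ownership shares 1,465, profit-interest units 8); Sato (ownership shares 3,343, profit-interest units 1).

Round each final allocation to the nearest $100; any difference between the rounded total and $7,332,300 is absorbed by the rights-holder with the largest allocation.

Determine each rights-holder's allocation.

Ownership shares total 5,945; profit-interest units total 16.
Blended shares (30% ownership shares + 70% profit-interest units): Kowalski 0.3636; Nwosu 0.4239; Sato 0.2124.
Unrounded shares: Kowalski 2,666,214.53; Nwosu 3,108,364.86; Sato 1,557,720.62.
At nearest $100: Kowalski $2,666,200; Nwosu $3,108,400; Sato $1,557,700. Sum = $7,332,300.
No rounding difference to absorb.

Kowalski: $2,666,200; Nwosu: $3,108,400; Sato: $1,557,700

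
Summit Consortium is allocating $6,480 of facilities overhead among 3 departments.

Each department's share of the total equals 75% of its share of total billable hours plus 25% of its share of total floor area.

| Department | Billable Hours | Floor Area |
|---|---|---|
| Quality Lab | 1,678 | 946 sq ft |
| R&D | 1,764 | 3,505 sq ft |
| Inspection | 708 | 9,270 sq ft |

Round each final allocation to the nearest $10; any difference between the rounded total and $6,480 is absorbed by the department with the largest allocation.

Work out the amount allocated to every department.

Totals — billable hours 4,150, floor area 13,721.
Composite weights (75% billable hours + 25% floor area): Quality Lab 0.3205; R&D 0.3827; Inspection 0.2969.
Proportional shares: Quality Lab 2,076.77; R&D 2,479.62; Inspection 1,923.61.
Rounded to nearest $10: Quality Lab $2,080; R&D $2,480; Inspection $1,920. Sum = $6,480.
Rounded total matches; no reconciliation needed.

Quality Lab: $2,080 · R&D: $2,480 · Inspection: $1,920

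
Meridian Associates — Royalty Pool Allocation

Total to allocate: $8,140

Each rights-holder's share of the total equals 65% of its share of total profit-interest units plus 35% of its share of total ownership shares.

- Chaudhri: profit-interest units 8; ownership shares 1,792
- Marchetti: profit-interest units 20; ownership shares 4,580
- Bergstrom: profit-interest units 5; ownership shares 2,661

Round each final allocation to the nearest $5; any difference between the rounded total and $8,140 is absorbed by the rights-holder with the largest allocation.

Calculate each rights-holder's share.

Chaudhri: $1,850; Marchetti: $4,650; Bergstrom: $1,640

Totals — profit-interest units 33, ownership shares 9,033.
Blended shares (65% profit-interest units + 35% ownership shares): Chaudhri 0.2270; Marchetti 0.5714; Bergstrom 0.2016.
Raw shares: Chaudhri 1,847.86; Marchetti 4,651.19; Bergstrom 1,640.94.
At nearest $5: Chaudhri $1,850; Marchetti $4,650; Bergstrom $1,640. Sum = $8,140.
No rounding difference to absorb.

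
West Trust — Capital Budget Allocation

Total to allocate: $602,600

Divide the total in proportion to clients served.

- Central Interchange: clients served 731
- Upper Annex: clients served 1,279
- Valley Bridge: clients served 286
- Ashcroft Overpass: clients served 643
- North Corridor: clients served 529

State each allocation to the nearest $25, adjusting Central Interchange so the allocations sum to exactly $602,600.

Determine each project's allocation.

Central Interchange: $127,000 | Upper Annex: $222,250 | Valley Bridge: $49,700 | Ashcroft Overpass: $111,725 | North Corridor: $91,925

Clients served total: 3,468.
Raw shares: Central Interchange 731/3,468 × $602,600 = 127,018.63; Upper Annex 1,279/3,468 × $602,600 = 222,239.16; Valley Bridge 286/3,468 × $602,600 = 49,695.39; Ashcroft Overpass 643/3,468 × $602,600 = 111,727.74; North Corridor 529/3,468 × $602,600 = 91,919.09.
After rounding ($25): Central Interchange $127,025; Upper Annex $222,250; Valley Bridge $49,700; Ashcroft Overpass $111,725; North Corridor $91,925. Sum = $602,625.
Difference $602,600 − $602,625 = −$25 applied to Central Interchange: Central Interchange becomes $127,000.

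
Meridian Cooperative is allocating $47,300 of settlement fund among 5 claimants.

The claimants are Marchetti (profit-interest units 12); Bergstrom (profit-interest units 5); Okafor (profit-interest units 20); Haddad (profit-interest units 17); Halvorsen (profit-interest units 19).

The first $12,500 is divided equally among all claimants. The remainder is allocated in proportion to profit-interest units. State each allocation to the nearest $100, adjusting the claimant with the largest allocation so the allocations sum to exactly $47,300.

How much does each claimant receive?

Marchetti: $8,200 | Bergstrom: $4,900 | Okafor: $12,000 | Haddad: $10,600 | Halvorsen: $11,600

Equal tier: $12,500 ÷ 5 = $2,500 apiece.
Remainder $34,800 by profit-interest units (total 73): Marchetti 5,720.55 → $5,700; Bergstrom 2,383.56 → $2,400; Okafor 9,534.25 → $9,500; Haddad 8,104.11 → $8,100; Halvorsen 9,057.53 → $9,100.
Totals: Marchetti $2,500 + $5,700 = $8,200; Bergstrom $2,500 + $2,400 = $4,900; Okafor $2,500 + $9,500 = $12,000; Haddad $2,500 + $8,100 = $10,600; Halvorsen $2,500 + $9,100 = $11,600.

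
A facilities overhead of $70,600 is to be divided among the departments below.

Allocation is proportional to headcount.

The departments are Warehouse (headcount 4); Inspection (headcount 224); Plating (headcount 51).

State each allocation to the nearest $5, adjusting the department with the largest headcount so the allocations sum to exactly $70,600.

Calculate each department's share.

Warehouse: $1,010 | Inspection: $56,685 | Plating: $12,905

Headcount total: 279.
Unrounded shares: Warehouse 4/279 × $70,600 = 1,012.19; Inspection 224/279 × $70,600 = 56,682.44; Plating 51/279 × $70,600 = 12,905.38.
At nearest $5: Warehouse $1,010; Inspection $56,680; Plating $12,905. Sum = $70,595.
Difference $70,600 − $70,595 = +$5 applied to largest headcount (Inspection): Inspection becomes $56,685.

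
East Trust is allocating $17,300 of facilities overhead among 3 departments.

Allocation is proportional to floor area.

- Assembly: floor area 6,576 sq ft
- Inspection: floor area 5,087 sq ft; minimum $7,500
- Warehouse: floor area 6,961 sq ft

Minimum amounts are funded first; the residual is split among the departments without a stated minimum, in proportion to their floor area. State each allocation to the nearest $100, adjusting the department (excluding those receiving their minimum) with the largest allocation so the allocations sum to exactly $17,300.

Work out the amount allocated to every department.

Guaranteed amounts: Inspection $7,500. Residual $9,800.
Residual split over remaining floor area 13,537: Assembly 4,760.64 → $4,800; Warehouse 5,039.36 → $5,000.

Assembly: $4,800 · Inspection: $7,500 · Warehouse: $5,000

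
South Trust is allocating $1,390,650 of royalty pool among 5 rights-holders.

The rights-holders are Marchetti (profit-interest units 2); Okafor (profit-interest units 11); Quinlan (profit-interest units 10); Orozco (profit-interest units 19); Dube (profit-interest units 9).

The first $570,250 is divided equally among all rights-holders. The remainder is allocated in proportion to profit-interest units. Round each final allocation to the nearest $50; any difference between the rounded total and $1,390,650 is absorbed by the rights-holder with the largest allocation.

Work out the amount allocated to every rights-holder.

First tranche $570,250 split equally: $114,050 each.
Remainder $820,400 by profit-interest units (total 51): Marchetti 32,172.55 → $32,150; Okafor 176,949.02 → $176,950; Quinlan 160,862.75 → $160,850; Orozco 305,639.22 → $305,650; Dube 144,776.47 → $144,800.
Totals: Marchetti $114,050 + $32,150 = $146,200; Okafor $114,050 + $176,950 = $291,000; Quinlan $114,050 + $160,850 = $274,900; Orozco $114,050 + $305,650 = $419,700; Dube $114,050 + $144,800 = $258,850.

Marchetti: $146,200; Okafor: $291,000; Quinlan: $274,900; Orozco: $419,700; Dube: $258,850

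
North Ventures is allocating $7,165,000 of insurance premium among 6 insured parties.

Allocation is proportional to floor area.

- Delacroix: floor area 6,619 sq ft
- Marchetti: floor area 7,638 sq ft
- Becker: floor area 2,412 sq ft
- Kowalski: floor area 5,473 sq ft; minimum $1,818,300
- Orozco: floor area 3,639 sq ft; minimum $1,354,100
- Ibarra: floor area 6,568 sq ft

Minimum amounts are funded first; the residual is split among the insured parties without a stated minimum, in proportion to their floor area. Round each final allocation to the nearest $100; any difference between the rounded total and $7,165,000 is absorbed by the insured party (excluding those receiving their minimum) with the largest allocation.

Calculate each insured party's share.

Fund the minimums — Kowalski $1,818,300; Orozco $1,354,100. Remaining pool $3,992,600.
Remaining pool split over remaining floor area 23,237: Delacroix 1,137,281.90 → $1,137,300; Marchetti 1,312,367.29 → $1,312,400; Becker 414,431.78 → $414,400; Ibarra 1,128,519.03 → $1,128,500.

Delacroix: $1,137,300; Marchetti: $1,312,400; Becker: $414,400; Kowalski: $1,818,300; Orozco: $1,354,100; Ibarra: $1,128,500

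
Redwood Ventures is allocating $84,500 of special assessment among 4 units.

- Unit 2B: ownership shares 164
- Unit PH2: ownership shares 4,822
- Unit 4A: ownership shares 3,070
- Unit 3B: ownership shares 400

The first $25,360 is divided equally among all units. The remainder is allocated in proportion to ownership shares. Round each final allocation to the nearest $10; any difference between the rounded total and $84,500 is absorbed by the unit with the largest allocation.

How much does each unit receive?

Unit 2B: $7,490 · Unit PH2: $40,060 · Unit 4A: $27,810 · Unit 3B: $9,140

First tranche $25,360 split equally: $6,340 each.
Remainder $59,140 by ownership shares (total 8,456): Unit 2B 1,146.99 → $1,150; Unit PH2 33,724.35 → $33,720; Unit 4A 21,471.12 → $21,470; Unit 3B 2,797.54 → $2,800.
Totals: Unit 2B $6,340 + $1,150 = $7,490; Unit PH2 $6,340 + $33,720 = $40,060; Unit 4A $6,340 + $21,470 = $27,810; Unit 3B $6,340 + $2,800 = $9,140.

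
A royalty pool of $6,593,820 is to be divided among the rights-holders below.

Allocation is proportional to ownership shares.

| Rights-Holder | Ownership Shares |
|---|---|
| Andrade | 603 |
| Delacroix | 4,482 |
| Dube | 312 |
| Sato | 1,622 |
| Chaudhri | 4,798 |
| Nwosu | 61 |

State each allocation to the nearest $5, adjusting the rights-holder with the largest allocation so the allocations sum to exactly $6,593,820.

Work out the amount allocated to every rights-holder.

Andrade: $334,745 · Delacroix: $2,488,085 · Dube: $173,200 · Sato: $900,420 · Chaudhri: $2,663,505 · Nwosu: $33,865

Total ownership shares = 11,878.
Proportional shares: Andrade 603/11,878 × $6,593,820 = 334,742.67; Delacroix 4,482/11,878 × $6,593,820 = 2,488,087.32; Dube 312/11,878 × $6,593,820 = 173,200.19; Sato 1,622/11,878 × $6,593,820 = 900,418.93; Chaudhri 4,798/11,878 × $6,593,820 = 2,663,508.03; Nwosu 61/11,878 × $6,593,820 = 33,862.86.
After rounding ($5): Andrade $334,745; Delacroix $2,488,085; Dube $173,200; Sato $900,420; Chaudhri $2,663,510; Nwosu $33,865. Sum = $6,593,825.
Difference $6,593,820 − $6,593,825 = −$5 applied to largest allocation (Chaudhri): Chaudhri becomes $2,663,505.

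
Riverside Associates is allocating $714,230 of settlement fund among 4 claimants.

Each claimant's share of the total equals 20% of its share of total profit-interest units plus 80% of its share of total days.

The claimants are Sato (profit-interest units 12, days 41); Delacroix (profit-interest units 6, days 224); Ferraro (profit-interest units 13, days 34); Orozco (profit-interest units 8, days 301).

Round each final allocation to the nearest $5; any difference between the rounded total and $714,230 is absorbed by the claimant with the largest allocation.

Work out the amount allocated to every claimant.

Profit-interest units total 39; days total 600.
Combined weights (20% profit-interest units + 80% days): Sato 0.1162; Delacroix 0.3294; Ferraro 0.1120; Orozco 0.4424.
Raw shares: Sato 82,997.19; Delacroix 235,293.00; Ferraro 79,993.76; Orozco 315,946.05.
After rounding ($5): Sato $82,995; Delacroix $235,295; Ferraro $79,995; Orozco $315,945. Sum = $714,230.
Sum already equals the total — no adjustment.

Sato: $82,995 · Delacroix: $235,295 · Ferraro: $79,995 · Orozco: $315,945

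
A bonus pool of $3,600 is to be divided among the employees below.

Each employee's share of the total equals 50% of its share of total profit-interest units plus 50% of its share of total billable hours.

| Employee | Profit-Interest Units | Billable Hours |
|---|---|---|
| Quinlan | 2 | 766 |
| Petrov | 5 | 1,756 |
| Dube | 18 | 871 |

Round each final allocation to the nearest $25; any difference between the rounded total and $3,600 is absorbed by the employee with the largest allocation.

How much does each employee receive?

Quinlan: $550; Petrov: $1,300; Dube: $1,750

Profit-interest units total 25; billable hours total 3,393.
Blended shares (50% profit-interest units + 50% billable hours): Quinlan 0.1529; Petrov 0.3588; Dube 0.4884.
Unrounded shares: Quinlan 550.37; Petrov 1,291.56; Dube 1,758.07.
At nearest $25: Quinlan $550; Petrov $1,300; Dube $1,750. Sum = $3,600.
Rounded total matches; no reconciliation needed.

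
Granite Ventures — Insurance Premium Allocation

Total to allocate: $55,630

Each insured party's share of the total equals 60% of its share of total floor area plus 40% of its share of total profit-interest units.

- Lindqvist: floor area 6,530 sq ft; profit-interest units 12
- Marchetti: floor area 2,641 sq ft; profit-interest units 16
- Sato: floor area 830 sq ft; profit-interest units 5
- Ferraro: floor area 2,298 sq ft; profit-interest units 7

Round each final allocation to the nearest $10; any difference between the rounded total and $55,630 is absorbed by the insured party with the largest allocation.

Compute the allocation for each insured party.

Lindqvist: $24,400; Marchetti: $16,070; Sato: $5,030; Ferraro: $10,130

Floor area total 12,299; profit-interest units total 40.
Blended shares (60% floor area + 40% profit-interest units): Lindqvist 0.4386; Marchetti 0.2888; Sato 0.0905; Ferraro 0.1821.
Raw shares: Lindqvist 24,397.23; Marchetti 16,068.15; Sato 5,034.02; Ferraro 10,130.59.
After rounding ($10): Lindqvist $24,400; Marchetti $16,070; Sato $5,030; Ferraro $10,130. Sum = $55,630.
No rounding difference to absorb.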